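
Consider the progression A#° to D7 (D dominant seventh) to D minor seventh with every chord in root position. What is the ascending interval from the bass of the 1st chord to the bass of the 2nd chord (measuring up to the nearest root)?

The roots are A# and D.
A# up to D is 4 semitones, a half step narrower than a perfect fourth, so the interval is diminished.

diminished fourth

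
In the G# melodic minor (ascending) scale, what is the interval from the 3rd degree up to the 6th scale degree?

G# melodic minor: G# A# B C# D# E# F##.
The 3rd degree is B and the 6th degree is E#.
From B to E#: 6 semitones over a fourth = augmented.

augmented fourth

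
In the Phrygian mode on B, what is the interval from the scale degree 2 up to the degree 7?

The scale runs B C D E F# G A.
That puts C below A.
Counting 6 letters and 9 half steps from C gives a major sixth.

major 6th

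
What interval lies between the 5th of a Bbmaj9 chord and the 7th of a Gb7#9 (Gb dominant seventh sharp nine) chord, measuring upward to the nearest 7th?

The 5th of Bbmaj9 is F; the 7th of Gb7#9 (Gb dominant seventh sharp nine) is Fb.
F up to Fb is 11 semitones, a half step narrower than a perfect octave, so the interval is diminished.

diminished octave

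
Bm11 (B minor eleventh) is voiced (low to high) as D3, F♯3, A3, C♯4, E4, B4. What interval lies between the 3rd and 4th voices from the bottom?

Those voices are A3 and C♯4.
A up to C♯ spans 3 letter names and 4 semitones — a major third.

M3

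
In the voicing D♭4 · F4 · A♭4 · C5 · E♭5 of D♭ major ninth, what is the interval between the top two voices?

Those voices are C5 and E♭5.
3 letter names make it a third; at 3 semitones (a half step narrower than major) the quality is minor.

minor third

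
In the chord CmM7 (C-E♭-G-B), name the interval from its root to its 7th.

The root is C and the 7th is B.
From C to B is 11 semitones, exactly the major seventh.

major 7th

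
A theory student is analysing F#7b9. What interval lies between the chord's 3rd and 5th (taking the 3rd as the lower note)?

Spelling the chord: F# A# C# E G.
So we need the interval from A# up to C#.
From A# to C#: 3 semitones over a third = minor.

m3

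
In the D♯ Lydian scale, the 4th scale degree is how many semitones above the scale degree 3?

2

The scale is D♯ E♯ F𝄪 G𝄪 A♯ B♯ C𝄪.
F𝄪 up to G𝄪 is a major second — 2 semitones.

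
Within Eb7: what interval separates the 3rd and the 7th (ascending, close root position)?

Spelling the chord: Eb-G-Bb-Db.
So we need the interval from G up to Db.
From G to Db: 6 semitones over a fifth = diminished.

diminished fifth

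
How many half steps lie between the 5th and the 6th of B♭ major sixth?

B♭6 (B♭ major sixth): B♭ D F G.
F to G is a major second: 2 semitones.

2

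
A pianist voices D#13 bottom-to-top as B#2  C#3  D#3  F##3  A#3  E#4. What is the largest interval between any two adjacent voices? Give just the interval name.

perfect fifth

Adjacent intervals: B#2→C#3 = minor second; C#3→D#3 = major second; D#3→F##3 = major third; F##3→A#3 = minor third; A#3→E#4 = perfect fifth.
The largest is A#3 to E#4, a perfect fifth (7 semitones).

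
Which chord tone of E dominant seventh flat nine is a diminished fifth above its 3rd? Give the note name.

D

The chord tones of E dominant seventh flat nine are E, G♯, B, D, F.
The 3rd is G♯. A diminished fifth above G♯ is D.
D is the chord's 7th.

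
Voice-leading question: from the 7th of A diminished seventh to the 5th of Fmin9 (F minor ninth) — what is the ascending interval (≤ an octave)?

The 7th of A diminished seventh is G♭; the 5th of Fmin9 (F minor ninth) is C.
From G♭ to C: 6 semitones over a fourth = augmented.

augmented fourth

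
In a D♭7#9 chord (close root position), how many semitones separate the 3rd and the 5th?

Spelling the chord: D♭ F A♭ C♭ E.
F to A♭ is a minor third: 3 semitones.

3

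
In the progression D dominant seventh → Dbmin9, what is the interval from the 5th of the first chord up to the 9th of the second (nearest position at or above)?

diminished 5th

The 5th of D dominant seventh is A; the 9th of Dbmin9 is Eb.
From A to Eb: 6 semitones over a fifth = diminished.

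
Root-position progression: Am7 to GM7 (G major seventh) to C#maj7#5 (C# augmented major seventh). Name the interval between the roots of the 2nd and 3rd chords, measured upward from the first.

A4

The roots are G and C#.
From G to C#: 6 semitones over a fourth = augmented.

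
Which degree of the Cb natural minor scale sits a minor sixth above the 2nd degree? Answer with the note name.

Bbb

The scale is Cb Db Ebb Fb Gb Abb Bbb.
The 2nd degree is Db; a minor sixth above that is Bbb — scale degree 7.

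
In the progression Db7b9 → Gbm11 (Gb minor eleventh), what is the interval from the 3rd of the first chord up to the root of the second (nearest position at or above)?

m2

Db7b9 has F as its 3rd, and Gbm11 (Gb minor eleventh) has Gb as its root.
From F to Gb: 1 semitone over a second = minor.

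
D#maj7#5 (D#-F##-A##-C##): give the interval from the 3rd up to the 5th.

major 3rd

3rd = F##; 5th = A##.
From F## to A## is 4 semitones, exactly the major third.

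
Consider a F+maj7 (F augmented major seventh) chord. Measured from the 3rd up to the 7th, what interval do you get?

F+maj7 is spelled F A C# E.
The 3rd is A and the 7th is E.
From A to E is 7 semitones, exactly the perfect fifth.

perfect 5th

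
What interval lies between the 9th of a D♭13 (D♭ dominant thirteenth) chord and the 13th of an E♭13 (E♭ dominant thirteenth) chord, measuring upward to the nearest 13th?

major sixth

The 9th of D♭13 (D♭ dominant thirteenth) is E♭; the 13th of E♭13 (E♭ dominant thirteenth) is C.
Counting 6 letters and 9 half steps from E♭ gives a major sixth.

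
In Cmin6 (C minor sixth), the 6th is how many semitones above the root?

C minor sixth: C-Eb-G-A.
C to A is a major sixth: 9 semitones.

9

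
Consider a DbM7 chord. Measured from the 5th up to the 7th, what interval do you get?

major 3rd

Spelling the chord: Db, F, Ab, C.
That puts Ab below C.
Counting 3 letters and 4 half steps from Ab gives a major third.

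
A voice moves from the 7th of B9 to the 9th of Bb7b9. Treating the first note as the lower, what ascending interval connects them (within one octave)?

diminished third

The 7th of B9 is A; the 9th of Bb7b9 is Cb.
3 letter names make it a third; at 2 semitones (a whole step narrower than major) the quality is diminished.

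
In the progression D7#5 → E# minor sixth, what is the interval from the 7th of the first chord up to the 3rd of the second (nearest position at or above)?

A5

The 7th of D7#5 is C; the 3rd of E# minor sixth is G#.
From C to G#: 8 semitones over a fifth = augmented.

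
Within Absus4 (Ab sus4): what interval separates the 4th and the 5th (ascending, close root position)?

Absus4 (Ab sus4) is spelled Ab, Db, Eb.
So we need the interval from Db up to Eb.
Counting 2 letters and 2 half steps from Db gives a major second.

M2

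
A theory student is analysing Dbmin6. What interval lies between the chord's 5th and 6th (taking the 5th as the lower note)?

major second

Spelling the chord: Db Fb Ab Bb.
The 5th is Ab and the 6th is Bb.
Counting 2 letters and 2 half steps from Ab gives a major second.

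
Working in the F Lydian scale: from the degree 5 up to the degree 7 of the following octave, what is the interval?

major tenth

F lydian: F G A B C D E.
Degree 5 = C; 7th scale degree (up an octave) = E.
C up to E spans 10 letter names and 16 semitones — a major tenth.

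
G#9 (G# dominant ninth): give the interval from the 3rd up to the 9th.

Spelling the chord: G# B# D# F# A#.
So we need the interval from B# up to A#.
B# up to A# is 10 semitones, a half step narrower than a major seventh, so the interval is minor.

minor 7th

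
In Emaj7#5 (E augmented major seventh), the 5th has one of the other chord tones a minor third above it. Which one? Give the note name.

E+maj7: E, G#, B#, D#.
The 5th is B#. A minor third above B# is D#.
D# is the chord's 7th.

D#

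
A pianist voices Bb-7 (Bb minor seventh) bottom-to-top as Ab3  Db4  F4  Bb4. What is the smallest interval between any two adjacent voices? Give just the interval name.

Adjacent intervals: Ab3→Db4 = perfect fourth; Db4→F4 = major third; F4→Bb4 = perfect fourth.
The smallest is Db4 to F4, a major third (4 semitones).

major third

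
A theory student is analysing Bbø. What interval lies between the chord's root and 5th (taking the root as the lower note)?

diminished 5th

Bb half-diminished seventh: Bb–Db–Fb–Ab.
So we need the interval from Bb up to Fb.
5 letter names make it a fifth; at 6 semitones (a half step narrower than perfect) the quality is diminished.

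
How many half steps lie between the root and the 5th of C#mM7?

7

C#mM7 is spelled C#, E, G#, B#.
C# to G# is a perfect fifth: 7 semitones.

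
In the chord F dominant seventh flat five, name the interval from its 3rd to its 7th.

diminished 5th

The chord tones of F7b5 are F A C♭ E♭.
The 3rd is A and the 7th is E♭.
From A to E♭: 6 semitones over a fifth = diminished.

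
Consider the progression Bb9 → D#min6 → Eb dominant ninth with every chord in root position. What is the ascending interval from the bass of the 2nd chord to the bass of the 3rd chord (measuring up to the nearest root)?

diminished 2nd

The roots are D# and Eb.
D# up to Eb is 0 semitones, a whole step narrower than a major second, so the interval is diminished.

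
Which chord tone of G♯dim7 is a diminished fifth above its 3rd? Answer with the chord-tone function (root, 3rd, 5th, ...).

7th

The chord tones of G♯ diminished seventh are G♯–B–D–F.
The 3rd is B. A diminished fifth above B is F.
F is the chord's 7th.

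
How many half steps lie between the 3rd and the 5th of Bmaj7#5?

Bmaj7#5 is spelled B–D♯–F𝄪–A♯.
D♯ to F𝄪 is a major third: 4 semitones.

4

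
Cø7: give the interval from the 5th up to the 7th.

Cø7: C–Eb–Gb–Bb.
5th = Gb; 7th = Bb.
Counting 3 letters and 4 half steps from Gb gives a major third.

major 3rd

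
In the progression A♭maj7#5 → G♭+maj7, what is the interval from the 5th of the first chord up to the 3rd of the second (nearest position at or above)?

The 5th of A♭maj7#5 is E; the 3rd of G♭+maj7 is B♭.
5 letter names make it a fifth; at 6 semitones (a half step narrower than perfect) the quality is diminished.

diminished 5th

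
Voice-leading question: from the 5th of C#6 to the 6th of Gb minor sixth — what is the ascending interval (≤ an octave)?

d6

The 5th of C#6 is G#; the 6th of Gb minor sixth is Eb.
From G# to Eb: 7 semitones over a sixth = diminished.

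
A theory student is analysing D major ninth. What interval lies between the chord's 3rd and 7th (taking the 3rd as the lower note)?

perfect 5th

Spelling the chord: D-F♯-A-C♯-E.
The 3rd is F♯ and the 7th is C♯.
From F♯ to C♯ is 7 semitones, exactly the perfect fifth.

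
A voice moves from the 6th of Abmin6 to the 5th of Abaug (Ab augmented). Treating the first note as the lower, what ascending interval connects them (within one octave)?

The 6th of Abmin6 is F; the 5th of Abaug (Ab augmented) is E.
F up to E spans 7 letter names and 11 semitones — a major seventh.

major seventh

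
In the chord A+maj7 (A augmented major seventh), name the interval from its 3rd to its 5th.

A augmented major seventh: A, C♯, E♯, G♯.
That puts C♯ below E♯.
Counting 3 letters and 4 half steps from C♯ gives a major third.

major third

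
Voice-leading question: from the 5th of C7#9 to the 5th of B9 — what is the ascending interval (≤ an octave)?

major seventh

C7#9 has G as its 5th, and B9 has F♯ as its 5th.
G up to F♯ spans 7 letter names and 11 semitones — a major seventh.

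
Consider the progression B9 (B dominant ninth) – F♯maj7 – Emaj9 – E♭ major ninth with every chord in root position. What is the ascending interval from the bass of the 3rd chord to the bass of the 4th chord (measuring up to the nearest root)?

The roots are E and E♭.
E up to E♭ is 11 semitones, a half step narrower than a perfect octave, so the interval is diminished.

diminished octave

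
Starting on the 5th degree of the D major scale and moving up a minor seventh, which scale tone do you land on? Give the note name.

The scale is D E F# G A B C#.
The 5th degree is A; a minor seventh above that is G — scale degree 4.

G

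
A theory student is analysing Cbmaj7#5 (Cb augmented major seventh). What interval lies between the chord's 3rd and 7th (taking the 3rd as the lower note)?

Cb+maj7 (Cb augmented major seventh): Cb Eb G Bb.
3rd = Eb; 7th = Bb.
Counting 5 letters and 7 half steps from Eb gives a perfect fifth.

perfect fifth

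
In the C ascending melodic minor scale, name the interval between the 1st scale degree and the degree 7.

major 7th

C melodic minor: C D E♭ F G A B.
1st scale degree = C; scale degree 7 = B.
Counting 7 letters and 11 half steps from C gives a major seventh.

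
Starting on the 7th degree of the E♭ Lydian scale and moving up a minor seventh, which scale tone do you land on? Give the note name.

C

The scale is E♭ F G A B♭ C D.
The 7th degree is D; a minor seventh above that is C — scale degree 6.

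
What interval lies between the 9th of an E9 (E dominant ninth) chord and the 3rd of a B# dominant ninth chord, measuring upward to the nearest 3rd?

E9 (E dominant ninth) has F# as its 9th, and B# dominant ninth has D## as its 3rd.
F# up to D## is 10 semitones, a half step wider than a major sixth, so the interval is augmented.

augmented sixth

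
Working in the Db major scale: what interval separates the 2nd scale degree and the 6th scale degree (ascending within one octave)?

P5

Spelling the Db major scale: Db Eb F Gb Ab Bb C.
The 2nd scale degree is Eb and the degree 6 is Bb.
Eb up to Bb spans 5 letter names and 7 semitones — a perfect fifth.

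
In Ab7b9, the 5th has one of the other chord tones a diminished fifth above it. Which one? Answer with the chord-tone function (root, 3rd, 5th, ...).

Ab dominant seventh flat nine: Ab, C, Eb, Gb, Bbb.
The 5th is Eb. A diminished fifth above Eb is Bbb.
Bbb is the chord's 9th.

9th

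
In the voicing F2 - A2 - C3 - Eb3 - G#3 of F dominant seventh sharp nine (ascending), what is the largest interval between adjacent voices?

Adjacent intervals: F2→A2 = major third; A2→C3 = minor third; C3→Eb3 = minor third; Eb3→G#3 = augmented third.
The largest is Eb3 to G#3, an augmented third (5 semitones).

augmented third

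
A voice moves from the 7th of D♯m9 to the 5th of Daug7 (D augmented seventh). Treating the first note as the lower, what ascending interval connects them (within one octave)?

major sixth

The 7th of D♯m9 is C♯; the 5th of Daug7 (D augmented seventh) is A♯.
From C♯ to A♯ is 9 semitones, exactly the major sixth.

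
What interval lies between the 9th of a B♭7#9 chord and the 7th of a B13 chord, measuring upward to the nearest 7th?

minor 6th

B♭7#9 has C♯ as its 9th, and B13 has A as its 7th.
From C♯ to A: 8 semitones over a sixth = minor.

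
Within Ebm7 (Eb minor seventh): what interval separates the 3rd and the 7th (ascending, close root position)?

P5

Ebm7 is spelled Eb–Gb–Bb–Db.
So we need the interval from Gb up to Db.
Counting 5 letters and 7 half steps from Gb gives a perfect fifth.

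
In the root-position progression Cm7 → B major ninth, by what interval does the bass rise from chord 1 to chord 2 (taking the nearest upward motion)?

major seventh

The roots are C and B.
C up to B spans 7 letter names and 11 semitones — a major seventh.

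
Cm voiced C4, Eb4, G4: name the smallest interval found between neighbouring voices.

minor 3rd

Adjacent intervals: C4→Eb4 = minor third; Eb4→G4 = major third.
The smallest is C4 to Eb4, a minor third (3 semitones).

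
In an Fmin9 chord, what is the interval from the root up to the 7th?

The chord tones of Fm9 are F-A♭-C-E♭-G.
The root is F and the 7th is E♭.
7 letter names make it a seventh; at 10 semitones (a half step narrower than major) the quality is minor.

minor seventh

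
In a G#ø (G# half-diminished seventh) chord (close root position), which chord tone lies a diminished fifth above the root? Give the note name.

Spelling the chord: G#-B-D-F#.
The root is G#. A diminished fifth above G# is D.
D is the chord's 5th.

D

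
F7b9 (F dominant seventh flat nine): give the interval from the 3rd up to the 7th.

F7b9: F, A, C, Eb, Gb.
So we need the interval from A up to Eb.
A up to Eb is 6 semitones, a half step narrower than a perfect fifth, so the interval is diminished.

diminished 5th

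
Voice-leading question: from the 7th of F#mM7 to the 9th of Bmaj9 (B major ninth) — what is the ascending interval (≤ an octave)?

The 7th of F#mM7 is E#; the 9th of Bmaj9 (B major ninth) is C#.
6 letter names make it a sixth; at 8 semitones (a half step narrower than major) the quality is minor.

minor sixth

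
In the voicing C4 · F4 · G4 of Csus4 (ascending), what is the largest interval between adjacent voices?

perfect 4th

Adjacent intervals: C4→F4 = perfect fourth; F4→G4 = major second.
The largest is C4 to F4, a perfect fourth (5 semitones).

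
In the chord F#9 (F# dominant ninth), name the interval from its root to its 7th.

F#9 is spelled F#-A#-C#-E-G#.
That puts F# below E.
From F# to E: 10 semitones over a seventh = minor.

minor seventh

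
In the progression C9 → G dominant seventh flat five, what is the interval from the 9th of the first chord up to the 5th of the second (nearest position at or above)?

diminished octave

C9 has D as its 9th, and G dominant seventh flat five has Db as its 5th.
D up to Db is 11 semitones, a half step narrower than a perfect octave, so the interval is diminished.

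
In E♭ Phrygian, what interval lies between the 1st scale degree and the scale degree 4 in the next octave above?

perfect eleventh

The scale runs E♭ F♭ G♭ A♭ B♭ C♭ D♭.
The 1st scale degree is E♭ and the degree 4 (up an octave) is A♭.
Counting 11 letters and 17 half steps from E♭ gives a perfect eleventh.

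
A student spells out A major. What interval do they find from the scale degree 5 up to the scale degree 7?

major third

A major: A B C# D E F# G#.
Scale degree 5 = E; 7th degree = G#.
From E to G# is 4 semitones, exactly the major third.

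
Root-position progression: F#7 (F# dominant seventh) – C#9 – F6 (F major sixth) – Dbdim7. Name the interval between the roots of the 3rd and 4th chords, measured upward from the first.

The roots are F and Db.
F up to Db is 8 semitones, a half step narrower than a major sixth, so the interval is minor.

minor 6th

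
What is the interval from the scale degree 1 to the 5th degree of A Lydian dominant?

Spelling A Lydian dominant: A B C# D# E F# G.
So we need the interval from A up to E.
Counting 5 letters and 7 half steps from A gives a perfect fifth.

perfect fifth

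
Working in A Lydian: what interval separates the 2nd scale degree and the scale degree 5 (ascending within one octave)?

Spelling A Lydian: A B C# D# E F# G#.
So we need the interval from B up to E.
From B to E is 5 semitones, exactly the perfect fourth.

perfect 4th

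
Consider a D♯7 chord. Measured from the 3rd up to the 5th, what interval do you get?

minor third

D♯7 is spelled D♯, F𝄪, A♯, C♯.
3rd = F𝄪; 5th = A♯.
F𝄪 up to A♯ is 3 semitones, a half step narrower than a major third, so the interval is minor.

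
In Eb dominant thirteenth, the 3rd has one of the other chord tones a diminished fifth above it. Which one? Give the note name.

Db

Eb13 is spelled Eb–G–Bb–Db–F–C.
The 3rd is G. A diminished fifth above G is Db.
Db is the chord's 7th.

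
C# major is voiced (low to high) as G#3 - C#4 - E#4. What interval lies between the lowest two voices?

Those voices are G#3 and C#4.
G# up to C# spans 4 letter names and 5 semitones — a perfect fourth.

P4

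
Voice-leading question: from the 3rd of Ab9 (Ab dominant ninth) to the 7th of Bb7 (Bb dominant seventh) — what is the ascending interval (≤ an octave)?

The 3rd of Ab9 (Ab dominant ninth) is C; the 7th of Bb7 (Bb dominant seventh) is Ab.
From C to Ab: 8 semitones over a sixth = minor.

minor 6th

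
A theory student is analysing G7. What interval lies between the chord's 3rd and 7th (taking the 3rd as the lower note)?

d5

G dominant seventh: G, B, D, F.
So we need the interval from B up to F.
B up to F is 6 semitones, a half step narrower than a perfect fifth, so the interval is diminished.
That tritone between 3rd and 7th is what gives the dominant seventh its pull toward resolution.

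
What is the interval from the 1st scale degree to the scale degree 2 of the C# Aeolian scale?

C# natural minor: C# D# E F# G# A B.
1st scale degree = C#; scale degree 2 = D#.
C# up to D# spans 2 letter names and 2 semitones — a major second.

major second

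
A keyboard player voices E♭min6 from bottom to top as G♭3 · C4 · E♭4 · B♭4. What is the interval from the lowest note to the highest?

The outer voices are G♭3 and B♭4.
G♭ up to B♭ spans 10 letter names and 16 semitones — a major tenth.

major tenth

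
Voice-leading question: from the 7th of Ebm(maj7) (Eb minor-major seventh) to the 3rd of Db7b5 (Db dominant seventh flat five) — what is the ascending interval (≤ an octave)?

The 7th of Ebm(maj7) (Eb minor-major seventh) is D; the 3rd of Db7b5 (Db dominant seventh flat five) is F.
3 letter names make it a third; at 3 semitones (a half step narrower than major) the quality is minor.

m3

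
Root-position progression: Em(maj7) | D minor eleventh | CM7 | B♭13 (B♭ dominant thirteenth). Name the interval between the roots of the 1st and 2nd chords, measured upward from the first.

minor seventh

The roots are E and D.
7 letter names make it a seventh; at 10 semitones (a half step narrower than major) the quality is minor.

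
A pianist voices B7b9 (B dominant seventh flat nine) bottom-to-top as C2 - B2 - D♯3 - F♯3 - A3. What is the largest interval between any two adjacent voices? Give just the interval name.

major seventh

Adjacent intervals: C2→B2 = major seventh; B2→D♯3 = major third; D♯3→F♯3 = minor third; F♯3→A3 = minor third.
The largest is C2 to B2, a major seventh (11 semitones).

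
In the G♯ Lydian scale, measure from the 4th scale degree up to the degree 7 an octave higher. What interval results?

P11

Spelling the G♯ Lydian scale: G♯ A♯ B♯ C𝄪 D♯ E♯ F𝄪.
4th scale degree = C𝄪; degree 7 (up an octave) = F𝄪.
From C𝄪 to F𝄪 is 17 semitones, exactly the perfect eleventh.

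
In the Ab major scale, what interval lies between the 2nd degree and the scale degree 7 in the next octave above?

Spelling the Ab major scale: Ab Bb C Db Eb F G.
So we need the interval from Bb up to G.
Counting 13 letters and 21 half steps from Bb gives a major thirteenth.

major 13th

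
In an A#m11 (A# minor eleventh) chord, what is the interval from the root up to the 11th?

Spelling the chord: A# C# E# G# B# D#.
So we need the interval from A# up to D#.
A# up to D# spans 11 letter names and 17 semitones — a perfect eleventh.

perfect eleventh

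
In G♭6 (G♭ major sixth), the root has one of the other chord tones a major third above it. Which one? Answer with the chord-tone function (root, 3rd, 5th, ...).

3rd

G♭6 (G♭ major sixth): G♭, B♭, D♭, E♭.
The root is G♭. A major third above G♭ is B♭.
B♭ is the chord's 3rd.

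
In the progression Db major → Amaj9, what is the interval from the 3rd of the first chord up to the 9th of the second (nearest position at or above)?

augmented fourth

Db major has F as its 3rd, and Amaj9 has B as its 9th.
From F to B: 6 semitones over a fourth = augmented.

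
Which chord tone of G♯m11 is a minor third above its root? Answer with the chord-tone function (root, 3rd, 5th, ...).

The chord tones of G♯m11 are G♯, B, D♯, F♯, A♯, C♯.
The root is G♯. A minor third above G♯ is B.
B is the chord's 3rd.

3rd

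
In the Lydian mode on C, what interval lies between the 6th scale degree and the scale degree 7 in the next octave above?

The scale runs C D E F♯ G A B.
That puts A below B.
From A to B is 14 semitones, exactly the major ninth.

major ninth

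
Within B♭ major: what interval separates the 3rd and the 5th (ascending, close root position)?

B♭maj is spelled B♭, D, F.
That puts D below F.
From D to F: 3 semitones over a third = minor.

m3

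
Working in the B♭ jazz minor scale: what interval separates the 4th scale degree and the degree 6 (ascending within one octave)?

Spelling the B♭ jazz minor scale: B♭ C D♭ E♭ F G A.
So we need the interval from E♭ up to G.
E♭ up to G spans 3 letter names and 4 semitones — a major third.

major third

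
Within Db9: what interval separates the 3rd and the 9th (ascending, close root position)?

minor seventh

Db9: Db-F-Ab-Cb-Eb.
So we need the interval from F up to Eb.
7 letter names make it a seventh; at 10 semitones (a half step narrower than major) the quality is minor.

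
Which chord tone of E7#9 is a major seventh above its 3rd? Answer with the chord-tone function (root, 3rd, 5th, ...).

E7#9: E–G#–B–D–F##.
The 3rd is G#. A major seventh above G# is F##.
F## is the chord's 9th.

9th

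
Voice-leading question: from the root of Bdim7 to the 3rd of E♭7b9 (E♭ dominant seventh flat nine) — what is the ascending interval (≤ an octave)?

Bdim7 has B as its root, and E♭7b9 (E♭ dominant seventh flat nine) has G as its 3rd.
6 letter names make it a sixth; at 8 semitones (a half step narrower than major) the quality is minor.

minor sixth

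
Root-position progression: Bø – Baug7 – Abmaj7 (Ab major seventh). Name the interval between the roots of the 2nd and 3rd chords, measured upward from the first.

diminished 7th

The roots are B and Ab.
From B to Ab: 9 semitones over a seventh = diminished.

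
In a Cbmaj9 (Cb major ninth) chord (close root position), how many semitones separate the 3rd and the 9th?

10

Cb major ninth is spelled Cb, Eb, Gb, Bb, Db.
Eb to Db is a minor seventh: 10 semitones.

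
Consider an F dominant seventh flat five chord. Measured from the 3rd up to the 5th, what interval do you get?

diminished third

F7b5: F-A-C♭-E♭.
That puts A below C♭.
From A to C♭: 2 semitones over a third = diminished.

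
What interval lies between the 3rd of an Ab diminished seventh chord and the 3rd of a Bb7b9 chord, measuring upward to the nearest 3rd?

augmented second

Ab diminished seventh has Cb as its 3rd, and Bb7b9 has D as its 3rd.
2 letter names make it a second; at 3 semitones (a half step wider than major) the quality is augmented.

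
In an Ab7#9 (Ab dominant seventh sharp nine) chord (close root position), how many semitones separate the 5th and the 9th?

8

Spelling the chord: Ab-C-Eb-Gb-B.
Eb to B is an augmented fifth: 8 semitones.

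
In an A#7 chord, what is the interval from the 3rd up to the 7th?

diminished fifth

A#7 is spelled A# C## E# G#.
3rd = C##; 7th = G#.
5 letter names make it a fifth; at 6 semitones (a half step narrower than perfect) the quality is diminished.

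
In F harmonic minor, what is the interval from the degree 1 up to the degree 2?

F harmonic minor: F G Ab Bb C Db E.
Degree 1 = F; 2nd scale degree = G.
From F to G is 2 semitones, exactly the major second.

major second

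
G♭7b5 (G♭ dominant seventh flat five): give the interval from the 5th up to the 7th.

M3

G♭ dominant seventh flat five is spelled G♭ B♭ D𝄫 F♭.
That puts D𝄫 below F♭.
D𝄫 up to F♭ spans 3 letter names and 4 semitones — a major third.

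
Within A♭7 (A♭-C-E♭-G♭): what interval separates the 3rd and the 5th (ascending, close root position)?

minor third

3rd = C; 5th = E♭.
C up to E♭ is 3 semitones, a half step narrower than a major third, so the interval is minor.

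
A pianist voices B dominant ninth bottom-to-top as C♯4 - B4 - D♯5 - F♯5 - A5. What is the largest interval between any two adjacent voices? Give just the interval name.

minor seventh

Adjacent intervals: C♯4→B4 = minor seventh; B4→D♯5 = major third; D♯5→F♯5 = minor third; F♯5→A5 = minor third.
The largest is C♯4 to B4, a minor seventh (10 semitones).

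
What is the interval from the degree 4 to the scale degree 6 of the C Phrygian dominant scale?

The scale runs C Db E F G Ab Bb.
The degree 4 is F and the degree 6 is Ab.
From F to Ab: 3 semitones over a third = minor.

minor third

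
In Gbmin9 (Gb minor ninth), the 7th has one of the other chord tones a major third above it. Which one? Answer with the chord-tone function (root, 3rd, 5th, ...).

Gbm9 (Gb minor ninth): Gb Bbb Db Fb Ab.
The 7th is Fb. A major third above Fb is Ab.
Ab is the chord's 9th.

9th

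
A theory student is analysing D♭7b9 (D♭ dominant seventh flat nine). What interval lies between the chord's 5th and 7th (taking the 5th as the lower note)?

minor third

D♭7b9 (D♭ dominant seventh flat nine) is spelled D♭-F-A♭-C♭-E𝄫.
So we need the interval from A♭ up to C♭.
A♭ up to C♭ is 3 semitones, a half step narrower than a major third, so the interval is minor.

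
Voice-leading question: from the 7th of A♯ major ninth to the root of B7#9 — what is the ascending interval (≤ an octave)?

d3

The 7th of A♯ major ninth is G𝄪; the root of B7#9 is B.
3 letter names make it a third; at 2 semitones (a whole step narrower than major) the quality is diminished.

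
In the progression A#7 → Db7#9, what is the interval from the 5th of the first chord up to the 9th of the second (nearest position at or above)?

diminished octave

The 5th of A#7 is E#; the 9th of Db7#9 is E.
8 letter names make it an octave; at 11 semitones (a half step narrower than perfect) the quality is diminished.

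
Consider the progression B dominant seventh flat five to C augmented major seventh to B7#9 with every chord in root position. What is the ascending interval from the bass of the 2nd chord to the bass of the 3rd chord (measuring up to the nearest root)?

major seventh

The roots are C and B.
From C to B is 11 semitones, exactly the major seventh.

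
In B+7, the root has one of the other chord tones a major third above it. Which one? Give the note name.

D#

Spelling the chord: B D# F## A.
The root is B. A major third above B is D#.
D# is the chord's 3rd.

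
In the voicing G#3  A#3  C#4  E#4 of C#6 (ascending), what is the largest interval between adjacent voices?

Adjacent intervals: G#3→A#3 = major second; A#3→C#4 = minor third; C#4→E#4 = major third.
The largest is C#4 to E#4, a major third (4 semitones).

major third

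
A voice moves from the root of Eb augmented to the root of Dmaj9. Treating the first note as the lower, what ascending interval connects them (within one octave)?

Eb augmented has Eb as its root, and Dmaj9 has D as its root.
Counting 7 letters and 11 half steps from Eb gives a major seventh.

major seventh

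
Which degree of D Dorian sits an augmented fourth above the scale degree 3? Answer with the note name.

B

The scale is D E F G A B C.
The scale degree 3 is F; an augmented fourth above that is B — scale degree 6.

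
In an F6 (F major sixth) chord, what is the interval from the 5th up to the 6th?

M2

The chord tones of F6 are F, A, C, D.
So we need the interval from C up to D.
From C to D is 2 semitones, exactly the major second.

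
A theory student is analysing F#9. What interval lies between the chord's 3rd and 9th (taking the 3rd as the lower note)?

minor seventh

Spelling the chord: F# A# C# E G#.
The 3rd is A# and the 9th is G#.
From A# to G#: 10 semitones over a seventh = minor.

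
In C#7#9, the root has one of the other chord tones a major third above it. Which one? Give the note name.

E#

The chord tones of C#7#9 (C# dominant seventh sharp nine) are C#-E#-G#-B-D##.
The root is C#. A major third above C# is E#.
E# is the chord's 3rd.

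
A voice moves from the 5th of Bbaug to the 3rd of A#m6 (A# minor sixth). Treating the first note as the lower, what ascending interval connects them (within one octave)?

Bbaug has F# as its 5th, and A#m6 (A# minor sixth) has C# as its 3rd.
From F# to C# is 7 semitones, exactly the perfect fifth.

perfect 5th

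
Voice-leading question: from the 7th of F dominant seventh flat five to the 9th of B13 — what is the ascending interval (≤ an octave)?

augmented 6th

The 7th of F dominant seventh flat five is E♭; the 9th of B13 is C♯.
E♭ up to C♯ is 10 semitones, a half step wider than a major sixth, so the interval is augmented.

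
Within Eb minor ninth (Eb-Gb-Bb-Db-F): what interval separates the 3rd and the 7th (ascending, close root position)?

perfect fifth

3rd = Gb; 7th = Db.
Counting 5 letters and 7 half steps from Gb gives a perfect fifth.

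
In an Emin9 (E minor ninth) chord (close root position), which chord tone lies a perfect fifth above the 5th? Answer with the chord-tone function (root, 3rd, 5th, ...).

9th

Spelling the chord: E–G–B–D–F♯.
The 5th is B. A perfect fifth above B is F♯.
F♯ is the chord's 9th.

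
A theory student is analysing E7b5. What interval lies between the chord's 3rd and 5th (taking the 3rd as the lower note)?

diminished third

The chord tones of E7b5 are E-G#-Bb-D.
The 3rd is G# and the 5th is Bb.
G# up to Bb is 2 semitones, a whole step narrower than a major third, so the interval is diminished.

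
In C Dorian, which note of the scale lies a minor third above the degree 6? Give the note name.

C

The scale is C D E♭ F G A B♭.
The degree 6 is A; a minor third above that is C — scale degree 1.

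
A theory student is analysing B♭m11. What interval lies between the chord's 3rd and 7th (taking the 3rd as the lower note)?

perfect 5th

B♭m11: B♭–D♭–F–A♭–C–E♭.
3rd = D♭; 7th = A♭.
Counting 5 letters and 7 half steps from D♭ gives a perfect fifth.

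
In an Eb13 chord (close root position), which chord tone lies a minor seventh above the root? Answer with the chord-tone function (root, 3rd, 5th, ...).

7th

Eb13 is spelled Eb, G, Bb, Db, F, C.
The root is Eb. A minor seventh above Eb is Db.
Db is the chord's 7th.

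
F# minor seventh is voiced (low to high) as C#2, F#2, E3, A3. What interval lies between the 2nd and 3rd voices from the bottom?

Those voices are F#2 and E3.
7 letter names make it a seventh; at 10 semitones (a half step narrower than major) the quality is minor.

m7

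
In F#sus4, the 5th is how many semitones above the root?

7

F#sus4: F#–B–C#.
F# to C# is a perfect fifth: 7 semitones.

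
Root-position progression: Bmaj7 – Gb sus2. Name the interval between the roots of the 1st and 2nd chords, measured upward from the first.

The roots are B and Gb.
6 letter names make it a sixth; at 7 semitones (a whole step narrower than major) the quality is diminished.

diminished sixth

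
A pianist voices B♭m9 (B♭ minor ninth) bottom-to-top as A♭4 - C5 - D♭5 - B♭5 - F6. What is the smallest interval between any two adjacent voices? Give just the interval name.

Adjacent intervals: A♭4→C5 = major third; C5→D♭5 = minor second; D♭5→B♭5 = major sixth; B♭5→F6 = perfect fifth.
The smallest is C5 to D♭5, a minor second (1 semitone).

minor second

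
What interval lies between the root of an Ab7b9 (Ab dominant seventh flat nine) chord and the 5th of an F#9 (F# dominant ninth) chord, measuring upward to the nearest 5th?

augmented 3rd

Ab7b9 (Ab dominant seventh flat nine) has Ab as its root, and F#9 (F# dominant ninth) has C# as its 5th.
From Ab to C#: 5 semitones over a third = augmented.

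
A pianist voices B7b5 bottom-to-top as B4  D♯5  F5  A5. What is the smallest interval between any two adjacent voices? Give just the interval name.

Adjacent intervals: B4→D♯5 = major third; D♯5→F5 = diminished third; F5→A5 = major third.
The smallest is D♯5 to F5, a diminished third (2 semitones).

diminished 3rd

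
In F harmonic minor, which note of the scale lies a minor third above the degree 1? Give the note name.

The scale is F G Ab Bb C Db E.
The degree 1 is F; a minor third above that is Ab — scale degree 3.

Ab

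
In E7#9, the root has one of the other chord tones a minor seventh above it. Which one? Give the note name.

E7#9: E, G♯, B, D, F𝄪.
The root is E. A minor seventh above E is D.
D is the chord's 7th.

D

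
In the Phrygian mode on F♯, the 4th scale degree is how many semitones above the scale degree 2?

The scale is F♯ G A B C♯ D E.
G up to B is a major third — 4 semitones.

4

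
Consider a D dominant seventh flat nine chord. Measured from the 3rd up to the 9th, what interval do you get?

D7b9 (D dominant seventh flat nine) is spelled D F# A C Eb.
The 3rd is F# and the 9th is Eb.
7 letter names make it a seventh; at 9 semitones (a whole step narrower than major) the quality is diminished.

d7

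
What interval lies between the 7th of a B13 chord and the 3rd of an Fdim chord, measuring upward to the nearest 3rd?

diminished 8th

The 7th of B13 is A; the 3rd of Fdim is Ab.
From A to Ab: 11 semitones over an octave = diminished.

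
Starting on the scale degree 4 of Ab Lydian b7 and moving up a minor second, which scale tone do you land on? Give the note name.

Eb

The scale is Ab Bb C D Eb F Gb.
The scale degree 4 is D; a minor second above that is Eb — scale degree 5.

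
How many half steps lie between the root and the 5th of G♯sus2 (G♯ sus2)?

G♯sus2: G♯ A♯ D♯.
G♯ to D♯ is a perfect fifth: 7 semitones.

7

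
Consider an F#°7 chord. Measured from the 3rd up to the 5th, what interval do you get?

F#dim7 (F# diminished seventh): F#-A-C-Eb.
The 3rd is A and the 5th is C.
3 letter names make it a third; at 3 semitones (a half step narrower than major) the quality is minor.

minor 3rd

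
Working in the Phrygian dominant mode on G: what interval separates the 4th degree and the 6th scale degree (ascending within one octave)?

G phrygian dominant: G A♭ B C D E♭ F.
The 4th degree is C and the scale degree 6 is E♭.
From C to E♭: 3 semitones over a third = minor.

minor third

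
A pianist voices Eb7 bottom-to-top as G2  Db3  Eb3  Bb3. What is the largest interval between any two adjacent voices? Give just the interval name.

perfect fifth

Adjacent intervals: G2→Db3 = diminished fifth; Db3→Eb3 = major second; Eb3→Bb3 = perfect fifth.
The largest is Eb3 to Bb3, a perfect fifth (7 semitones).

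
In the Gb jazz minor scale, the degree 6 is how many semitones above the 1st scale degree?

9

The scale is Gb Ab Bbb Cb Db Eb F.
Gb up to Eb is a major sixth — 9 semitones.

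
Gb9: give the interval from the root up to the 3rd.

Spelling the chord: Gb, Bb, Db, Fb, Ab.
The root is Gb and the 3rd is Bb.
Counting 3 letters and 4 half steps from Gb gives a major third.

major 3rd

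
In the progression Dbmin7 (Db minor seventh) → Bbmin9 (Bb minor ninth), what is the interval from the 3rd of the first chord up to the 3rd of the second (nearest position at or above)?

major sixth

The 3rd of Dbmin7 (Db minor seventh) is Fb; the 3rd of Bbmin9 (Bb minor ninth) is Db.
Fb up to Db spans 6 letter names and 9 semitones — a major sixth.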